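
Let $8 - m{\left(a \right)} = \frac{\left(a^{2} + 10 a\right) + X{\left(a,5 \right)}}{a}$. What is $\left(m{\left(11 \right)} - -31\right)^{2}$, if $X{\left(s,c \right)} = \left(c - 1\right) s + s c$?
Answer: $81$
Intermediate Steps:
$X{\left(s,c \right)} = c s + s \left(-1 + c\right)$ ($X{\left(s,c \right)} = \left(-1 + c\right) s + c s = s \left(-1 + c\right) + c s = c s + s \left(-1 + c\right)$)
$m{\left(a \right)} = 8 - \frac{a^{2} + 19 a}{a}$ ($m{\left(a \right)} = 8 - \frac{\left(a^{2} + 10 a\right) + a \left(-1 + 2 \cdot 5\right)}{a} = 8 - \frac{\left(a^{2} + 10 a\right) + a \left(-1 + 10\right)}{a} = 8 - \frac{\left(a^{2} + 10 a\right) + a 9}{a} = 8 - \frac{\left(a^{2} + 10 a\right) + 9 a}{a} = 8 - \frac{a^{2} + 19 a}{a}$)
$\left(m{\left(11 \right)} - -31\right)^{2} = \left(\left(-11 - 11\right) - -31\right)^{2} = \left(\left(-11 - 11\right) + 31\right)^{2} = \left(-22 + 31\right)^{2} = 9^{2} = 81$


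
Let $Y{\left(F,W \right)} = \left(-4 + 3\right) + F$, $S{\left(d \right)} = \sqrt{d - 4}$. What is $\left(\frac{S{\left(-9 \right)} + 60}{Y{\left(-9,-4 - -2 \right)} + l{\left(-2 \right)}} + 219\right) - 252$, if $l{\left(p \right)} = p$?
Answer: $-38 - \frac{i \sqrt{13}}{12} \approx -38.0 - 0.30046 i$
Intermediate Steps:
$S{\left(d \right)} = \sqrt{-4 + d}$
$Y{\left(F,W \right)} = -1 + F$
$\left(\frac{S{\left(-9 \right)} + 60}{Y{\left(-9,-4 - -2 \right)} + l{\left(-2 \right)}} + 219\right) - 252 = \left(\frac{\sqrt{-4 - 9} + 60}{\left(-1 - 9\right) - 2} + 219\right) - 252 = \left(\frac{\sqrt{-13} + 60}{-10 - 2} + 219\right) - 252 = \left(\frac{i \sqrt{13} + 60}{-12} + 219\right) - 252 = \left(\left(60 + i \sqrt{13}\right) \left(- \frac{1}{12}\right) + 219\right) - 252 = \left(\left(-5 - \frac{i \sqrt{13}}{12}\right) + 219\right) - 252 = \left(214 - \frac{i \sqrt{13}}{12}\right) - 252 = -38 - \frac{i \sqrt{13}}{12}$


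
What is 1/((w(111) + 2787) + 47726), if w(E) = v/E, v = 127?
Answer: 111/5607070 ≈ 1.9796e-5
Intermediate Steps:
w(E) = 127/E
1/((w(111) + 2787) + 47726) = 1/((127/111 + 2787) + 47726) = 1/(309484/111 + 47726) = 1/(5607070/111) = 111/5607070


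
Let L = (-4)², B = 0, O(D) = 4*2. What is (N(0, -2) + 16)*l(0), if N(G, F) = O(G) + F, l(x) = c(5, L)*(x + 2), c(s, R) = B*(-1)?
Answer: 0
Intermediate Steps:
O(D) = 8
L = 16
c(s, R) = 0 (c(s, R) = 0*(-1) = 0)
l(x) = 0 (l(x) = 0*(x + 2) = 0*(2 + x) = 0)
N(G, F) = 8 + F
(N(0, -2) + 16)*l(0) = ((8 - 2) + 16)*0 = (6 + 16)*0 = 22*0 = 0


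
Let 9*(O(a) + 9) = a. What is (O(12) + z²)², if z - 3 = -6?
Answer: 16/9 ≈ 1.7778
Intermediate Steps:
z = -3 (z = 3 - 6 = -3)
O(a) = -9 + a/9
(O(12) + z²)² = ((-9 + (⅑)*12) + (-3)²)² = ((-9 + 4/3) + 9)² = (-23/3 + 9)² = (4/3)² = 16/9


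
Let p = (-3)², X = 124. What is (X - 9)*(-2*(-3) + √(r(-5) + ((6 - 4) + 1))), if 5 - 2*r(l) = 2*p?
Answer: 690 + 115*I*√14/2 ≈ 690.0 + 215.15*I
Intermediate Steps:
p = 9
r(l) = -13/2 (r(l) = 5/2 - 9 = -13/2)
(X - 9)*(-2*(-3) + √(r(-5) + ((6 - 4) + 1))) = (124 - 9)*(-2*(-3) + √(-13/2 + ((6 - 4) + 1))) = 115*(6 + √(-13/2 + (2 + 1))) = 115*(6 + √(-13/2 + 3)) = 115*(6 + √(-7/2)) = 115*(6 + I*√14/2) = 690 + 115*I*√14/2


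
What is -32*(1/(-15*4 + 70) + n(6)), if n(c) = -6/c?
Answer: 144/5 ≈ 28.800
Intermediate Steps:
-32*(1/(-15*4 + 70) + n(6)) = -32*(1/(-15*4 + 70) - 6/6) = -32*(1/(-60 + 70) - 6*⅙) = -32*(1/10 - 1) = -32*(⅒ - 1) = -32*(-9/10) = 144/5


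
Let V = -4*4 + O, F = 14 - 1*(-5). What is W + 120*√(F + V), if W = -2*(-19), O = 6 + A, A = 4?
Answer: 38 + 120*√13 ≈ 470.67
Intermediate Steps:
O = 10 (O = 6 + 4 = 10)
F = 19 (F = 14 + 5 = 19)
V = -6 (V = -4*4 + 10 = -16 + 10 = -6)
W = 38
W + 120*√(F + V) = 38 + 120*√(19 - 6) = 38 + 120*√13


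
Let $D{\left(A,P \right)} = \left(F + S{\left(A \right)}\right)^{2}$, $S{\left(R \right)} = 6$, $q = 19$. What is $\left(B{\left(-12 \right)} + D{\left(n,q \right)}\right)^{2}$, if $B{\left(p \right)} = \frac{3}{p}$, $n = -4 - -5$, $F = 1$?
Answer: $\frac{38025}{16} \approx 2376.6$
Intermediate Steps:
$n = 1$ ($n = -4 + 5 = 1$)
$D{\left(A,P \right)} = 49$ ($D{\left(A,P \right)} = \left(1 + 6\right)^{2} = 7^{2} = 49$)
$\left(B{\left(-12 \right)} + D{\left(n,q \right)}\right)^{2} = \left(\frac{3}{-12} + 49\right)^{2} = \left(3 \left(- \frac{1}{12}\right) + 49\right)^{2} = \left(- \frac{1}{4} + 49\right)^{2} = \left(\frac{195}{4}\right)^{2} = \frac{38025}{16}$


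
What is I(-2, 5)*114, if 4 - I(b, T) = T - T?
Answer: 456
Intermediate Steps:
I(b, T) = 4 (I(b, T) = 4 - (T - T) = 4 - 1*0 = 4 + 0 = 4)
I(-2, 5)*114 = 4*114 = 456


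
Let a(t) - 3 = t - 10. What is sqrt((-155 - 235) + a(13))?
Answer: 8*I*sqrt(6) ≈ 19.596*I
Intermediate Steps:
a(t) = -7 + t (a(t) = 3 + (t - 10) = 3 + (-10 + t) = -7 + t)
sqrt((-155 - 235) + a(13)) = sqrt((-155 - 235) + (-7 + 13)) = sqrt(-390 + 6) = sqrt(-384) = 8*I*sqrt(6)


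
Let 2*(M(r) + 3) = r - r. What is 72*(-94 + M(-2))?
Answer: -6984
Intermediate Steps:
M(r) = -3 (M(r) = -3 + (r - r)/2 = -3 + (½)*0 = -3 + 0 = -3)
72*(-94 + M(-2)) = 72*(-94 - 3) = 72*(-97) = -6984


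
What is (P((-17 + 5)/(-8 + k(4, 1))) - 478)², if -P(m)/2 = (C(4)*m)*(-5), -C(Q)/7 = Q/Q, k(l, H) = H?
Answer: 357604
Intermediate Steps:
C(Q) = -7 (C(Q) = -7*Q/Q = -7*1 = -7)
P(m) = -70*m (P(m) = -2*(-7*m)*(-5) = -70*m)
(P((-17 + 5)/(-8 + k(4, 1))) - 478)² = (-70*(-17 + 5)/(-8 + 1) - 478)² = (-(-840)/(-7) - 478)² = (-(-840)*(-1)/7 - 478)² = (-70*12/7 - 478)² = (-120 - 478)² = (-598)² = 357604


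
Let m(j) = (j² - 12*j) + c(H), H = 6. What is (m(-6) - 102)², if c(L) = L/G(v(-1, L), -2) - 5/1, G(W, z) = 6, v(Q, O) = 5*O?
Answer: 4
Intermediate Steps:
c(L) = -5 + L/6 (c(L) = L/6 - 5/1 = L*(⅙) - 5*1 = L/6 - 5 = -5 + L/6)
m(j) = -4 + j² - 12*j (m(j) = (j² - 12*j) + (-5 + (⅙)*6) = (j² - 12*j) + (-5 + 1) = (j² - 12*j) - 4 = -4 + j² - 12*j)
(m(-6) - 102)² = ((-4 + (-6)² - 12*(-6)) - 102)² = ((-4 + 36 + 72) - 102)² = (104 - 102)² = 2² = 4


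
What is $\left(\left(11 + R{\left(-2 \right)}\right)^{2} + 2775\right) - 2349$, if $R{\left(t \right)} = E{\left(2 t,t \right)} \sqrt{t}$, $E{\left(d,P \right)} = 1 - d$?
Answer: $497 + 110 i \sqrt{2} \approx 497.0 + 155.56 i$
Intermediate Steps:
$R{\left(t \right)} = \sqrt{t} \left(1 - 2 t\right)$ ($R{\left(t \right)} = \left(1 - 2 t\right) \sqrt{t} = \sqrt{t} \left(1 - 2 t\right)$)
$\left(\left(11 + R{\left(-2 \right)}\right)^{2} + 2775\right) - 2349 = \left(\left(11 + \sqrt{-2} \left(1 - -4\right)\right)^{2} + 2775\right) - 2349 = \left(\left(11 + i \sqrt{2} \left(1 + 4\right)\right)^{2} + 2775\right) - 2349 = \left(\left(11 + i \sqrt{2} \cdot 5\right)^{2} + 2775\right) - 2349 = \left(\left(11 + 5 i \sqrt{2}\right)^{2} + 2775\right) - 2349 = \left(2775 + \left(11 + 5 i \sqrt{2}\right)^{2}\right) - 2349 = 426 + \left(11 + 5 i \sqrt{2}\right)^{2}$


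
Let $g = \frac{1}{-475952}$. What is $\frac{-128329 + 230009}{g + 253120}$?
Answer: $\frac{48394799360}{120472970239} \approx 0.40171$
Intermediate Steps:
$g = - \frac{1}{475952} \approx -2.1011 \cdot 10^{-6}$
$\frac{-128329 + 230009}{g + 253120} = \frac{-128329 + 230009}{- \frac{1}{475952} + 253120} = \frac{101680}{\frac{120472970239}{475952}} = 101680 \cdot \frac{475952}{120472970239} = \frac{48394799360}{120472970239}$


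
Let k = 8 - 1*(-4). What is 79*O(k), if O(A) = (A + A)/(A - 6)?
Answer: 316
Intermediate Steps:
k = 12 (k = 8 + 4 = 12)
O(A) = 2*A/(-6 + A) (O(A) = (2*A)/(-6 + A) = 2*A/(-6 + A))
79*O(k) = 79*(2*12/(-6 + 12)) = 79*(2*12/6) = 79*(2*12*(⅙)) = 79*4 = 316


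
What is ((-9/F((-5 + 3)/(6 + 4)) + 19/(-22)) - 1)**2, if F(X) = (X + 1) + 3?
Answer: 3129361/174724 ≈ 17.910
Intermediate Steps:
F(X) = 4 + X (F(X) = (1 + X) + 3 = 4 + X)
((-9/F((-5 + 3)/(6 + 4)) + 19/(-22)) - 1)**2 = ((-9/(4 + (-5 + 3)/(6 + 4)) + 19/(-22)) - 1)**2 = ((-9/(4 - 2/10) + 19*(-1/22)) - 1)**2 = ((-9/(4 - 2*1/10) - 19/22) - 1)**2 = ((-9/(4 - 1/5) - 19/22) - 1)**2 = ((-9/19/5 - 19/22) - 1)**2 = ((-9*5/19 - 19/22) - 1)**2 = ((-45/19 - 19/22) - 1)**2 = (-1351/418 - 1)**2 = (-1769/418)**2 = 3129361/174724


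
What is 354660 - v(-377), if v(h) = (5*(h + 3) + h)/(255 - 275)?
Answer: 7090953/20 ≈ 3.5455e+5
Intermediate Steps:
v(h) = -3/4 - 3*h/10 (v(h) = (5*(3 + h) + h)/(-20) = ((15 + 5*h) + h)*(-1/20) = (15 + 6*h)*(-1/20) = -3/4 - 3*h/10)
354660 - v(-377) = 354660 - (-3/4 - 3/10*(-377)) = 354660 - (-3/4 + 1131/10) = 354660 - 1*2247/20 = 354660 - 2247/20 = 7090953/20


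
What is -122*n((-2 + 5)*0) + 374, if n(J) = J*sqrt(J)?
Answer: 374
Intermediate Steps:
n(J) = J**(3/2)
-122*n((-2 + 5)*0) + 374 = -122*((-2 + 5)*0)**(3/2) + 374 = -122*(3*0)**(3/2) + 374 = -122*0**(3/2) + 374 = -122*0 + 374 = 0 + 374 = 374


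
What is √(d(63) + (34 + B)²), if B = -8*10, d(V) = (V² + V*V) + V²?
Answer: √14023 ≈ 118.42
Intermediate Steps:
d(V) = 3*V² (d(V) = (V² + V²) + V² = 2*V² + V² = 3*V²)
B = -80
√(d(63) + (34 + B)²) = √(3*63² + (34 - 80)²) = √(3*3969 + (-46)²) = √(11907 + 2116) = √14023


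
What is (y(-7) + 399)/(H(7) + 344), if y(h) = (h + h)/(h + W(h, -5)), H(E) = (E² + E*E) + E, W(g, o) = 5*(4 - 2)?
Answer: 1183/1347 ≈ 0.87825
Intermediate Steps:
W(g, o) = 10 (W(g, o) = 5*2 = 10)
H(E) = E + 2*E² (H(E) = (E² + E²) + E = 2*E² + E = E + 2*E²)
y(h) = 2*h/(10 + h) (y(h) = (h + h)/(h + 10) = (2*h)/(10 + h) = 2*h/(10 + h))
(y(-7) + 399)/(H(7) + 344) = (2*(-7)/(10 - 7) + 399)/(7*(1 + 2*7) + 344) = (2*(-7)/3 + 399)/(7*(1 + 14) + 344) = (2*(-7)*(⅓) + 399)/(7*15 + 344) = (-14/3 + 399)/(105 + 344) = (1183/3)/449 = (1183/3)*(1/449) = 1183/1347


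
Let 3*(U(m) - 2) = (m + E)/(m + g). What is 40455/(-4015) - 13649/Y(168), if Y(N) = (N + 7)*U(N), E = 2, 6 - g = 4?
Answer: -42791916/983675 ≈ -43.502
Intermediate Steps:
g = 2 (g = 6 - 1*4 = 6 - 4 = 2)
U(m) = 7/3 (U(m) = 2 + ((m + 2)/(m + 2))/3 = 2 + ((2 + m)/(2 + m))/3 = 2 + (1/3)*1 = 2 + 1/3 = 7/3)
Y(N) = 49/3 + 7*N/3 (Y(N) = (N + 7)*(7/3) = (7 + N)*(7/3) = 49/3 + 7*N/3)
40455/(-4015) - 13649/Y(168) = 40455/(-4015) - 13649/(49/3 + (7/3)*168) = 40455*(-1/4015) - 13649/(49/3 + 392) = -8091/803 - 13649/1225/3 = -8091/803 - 13649*3/1225 = -8091/803 - 40947/1225 = -42791916/983675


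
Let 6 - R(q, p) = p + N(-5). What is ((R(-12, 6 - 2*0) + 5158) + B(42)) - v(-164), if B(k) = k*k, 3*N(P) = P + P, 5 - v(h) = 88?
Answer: 21025/3 ≈ 7008.3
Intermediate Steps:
v(h) = -83 (v(h) = 5 - 1*88 = 5 - 88 = -83)
N(P) = 2*P/3 (N(P) = (P + P)/3 = (2*P)/3 = 2*P/3)
B(k) = k²
R(q, p) = 28/3 - p (R(q, p) = 6 - (p + (⅔)*(-5)) = 6 - (p - 10/3) = 6 - (-10/3 + p) = 6 + (10/3 - p) = 28/3 - p)
((R(-12, 6 - 2*0) + 5158) + B(42)) - v(-164) = (((28/3 - (6 - 2*0)) + 5158) + 42²) - 1*(-83) = (((28/3 - (6 + 0)) + 5158) + 1764) + 83 = (((28/3 - 1*6) + 5158) + 1764) + 83 = (((28/3 - 6) + 5158) + 1764) + 83 = ((10/3 + 5158) + 1764) + 83 = (15484/3 + 1764) + 83 = 20776/3 + 83 = 21025/3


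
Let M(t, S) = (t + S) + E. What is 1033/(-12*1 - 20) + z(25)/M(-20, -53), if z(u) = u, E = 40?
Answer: -34889/1056 ≈ -33.039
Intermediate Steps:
M(t, S) = 40 + S + t (M(t, S) = (t + S) + 40 = (S + t) + 40 = 40 + S + t)
1033/(-12*1 - 20) + z(25)/M(-20, -53) = 1033/(-12*1 - 20) + 25/(40 - 53 - 20) = 1033/(-12 - 20) + 25/(-33) = 1033/(-32) + 25*(-1/33) = 1033*(-1/32) - 25/33 = -1033/32 - 25/33 = -34889/1056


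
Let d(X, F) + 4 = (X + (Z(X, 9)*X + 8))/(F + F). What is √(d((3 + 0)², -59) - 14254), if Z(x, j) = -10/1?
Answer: I*√198519778/118 ≈ 119.4*I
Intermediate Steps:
Z(x, j) = -10 (Z(x, j) = -10/1 = -10*1 = -10)
d(X, F) = -4 + (8 - 9*X)/(2*F) (d(X, F) = -4 + (X + (-10*X + 8))/(F + F) = -4 + (X + (8 - 10*X))/((2*F)) = -4 + (8 - 9*X)*(1/(2*F)) = -4 + (8 - 9*X)/(2*F))
√(d((3 + 0)², -59) - 14254) = √((½)*(8 - 9*(3 + 0)² - 8*(-59))/(-59) - 14254) = √((½)*(-1/59)*(8 - 9*3² + 472) - 14254) = √((½)*(-1/59)*(8 - 9*9 + 472) - 14254) = √((½)*(-1/59)*(8 - 81 + 472) - 14254) = √((½)*(-1/59)*399 - 14254) = √(-399/118 - 14254) = √(-1682371/118) = I*√198519778/118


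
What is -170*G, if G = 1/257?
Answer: -170/257 ≈ -0.66148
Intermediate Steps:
G = 1/257 ≈ 0.0038911
-170*G = -170*1/257 = -170/257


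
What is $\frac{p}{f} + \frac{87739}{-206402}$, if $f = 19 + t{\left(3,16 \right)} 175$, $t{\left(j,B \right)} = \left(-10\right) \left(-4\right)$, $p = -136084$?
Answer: $- \frac{28703849809}{1448735638} \approx -19.813$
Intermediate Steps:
$t{\left(j,B \right)} = 40$
$f = 7019$ ($f = 19 + 40 \cdot 175 = 19 + 7000 = 7019$)
$\frac{p}{f} + \frac{87739}{-206402} = - \frac{136084}{7019} + \frac{87739}{-206402} = \left(-136084\right) \frac{1}{7019} + 87739 \left(- \frac{1}{206402}\right) = - \frac{136084}{7019} - \frac{87739}{206402} = - \frac{28703849809}{1448735638}$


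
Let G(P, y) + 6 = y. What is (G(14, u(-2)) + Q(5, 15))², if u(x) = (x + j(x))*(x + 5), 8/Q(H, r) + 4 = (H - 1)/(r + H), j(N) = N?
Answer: 145924/361 ≈ 404.22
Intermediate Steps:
Q(H, r) = 8/(-4 + (-1 + H)/(H + r)) (Q(H, r) = 8/(-4 + (H - 1)/(r + H)) = 8/(-4 + (-1 + H)/(H + r)))
u(x) = 2*x*(5 + x) (u(x) = (x + x)*(x + 5) = (2*x)*(5 + x) = 2*x*(5 + x))
G(P, y) = -6 + y
(G(14, u(-2)) + Q(5, 15))² = ((-6 + 2*(-2)*(5 - 2)) + 8*(-1*5 - 1*15)/(1 + 3*5 + 4*15))² = ((-6 + 2*(-2)*3) + 8*(-5 - 15)/(1 + 15 + 60))² = ((-6 - 12) + 8*(-20)/76)² = (-18 + 8*(1/76)*(-20))² = (-18 - 40/19)² = (-382/19)² = 145924/361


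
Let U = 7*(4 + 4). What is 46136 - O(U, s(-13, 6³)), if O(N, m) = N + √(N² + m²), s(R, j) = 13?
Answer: 46080 - √3305 ≈ 46023.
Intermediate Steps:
U = 56 (U = 7*8 = 56)
46136 - O(U, s(-13, 6³)) = 46136 - (56 + √(56² + 13²)) = 46136 - (56 + √(3136 + 169)) = 46136 - (56 + √3305) = 46136 + (-56 - √3305) = 46080 - √3305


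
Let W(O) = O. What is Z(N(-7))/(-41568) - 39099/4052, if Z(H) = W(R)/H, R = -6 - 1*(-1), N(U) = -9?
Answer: -3656856337/378975456 ≈ -9.6493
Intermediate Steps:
R = -5 (R = -6 + 1 = -5)
Z(H) = -5/H
Z(N(-7))/(-41568) - 39099/4052 = -5/(-9)/(-41568) - 39099/4052 = -5*(-⅑)*(-1/41568) - 39099*1/4052 = (5/9)*(-1/41568) - 39099/4052 = -5/374112 - 39099/4052 = -3656856337/378975456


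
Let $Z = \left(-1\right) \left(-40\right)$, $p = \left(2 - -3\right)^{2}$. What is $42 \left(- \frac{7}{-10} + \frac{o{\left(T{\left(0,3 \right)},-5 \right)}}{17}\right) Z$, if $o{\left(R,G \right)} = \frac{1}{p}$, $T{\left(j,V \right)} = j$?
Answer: $\frac{100296}{85} \approx 1180.0$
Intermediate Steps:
$p = 25$ ($p = \left(2 + 3\right)^{2} = 5^{2} = 25$)
$o{\left(R,G \right)} = \frac{1}{25}$
$Z = 40$
$42 \left(- \frac{7}{-10} + \frac{o{\left(T{\left(0,3 \right)},-5 \right)}}{17}\right) Z = 42 \left(- \frac{7}{-10} + \frac{1}{25 \cdot 17}\right) 40 = 42 \left(\left(-7\right) \left(- \frac{1}{10}\right) + \frac{1}{25} \cdot \frac{1}{17}\right) 40 = 42 \left(\frac{7}{10} + \frac{1}{425}\right) 40 = 42 \cdot \frac{597}{850} \cdot 40 = \frac{12537}{425} \cdot 40 = \frac{100296}{85}$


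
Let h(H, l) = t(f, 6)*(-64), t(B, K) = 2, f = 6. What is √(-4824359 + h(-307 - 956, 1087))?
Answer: I*√4824487 ≈ 2196.5*I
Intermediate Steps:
h(H, l) = -128 (h(H, l) = 2*(-64) = -128)
√(-4824359 + h(-307 - 956, 1087)) = √(-4824359 - 128) = √(-4824487) = I*√4824487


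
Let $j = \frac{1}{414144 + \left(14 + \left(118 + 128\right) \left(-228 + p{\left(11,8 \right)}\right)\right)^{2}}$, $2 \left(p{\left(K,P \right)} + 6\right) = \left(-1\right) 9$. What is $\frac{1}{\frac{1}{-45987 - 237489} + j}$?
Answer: $- \frac{975457298928468}{3440774317} \approx -2.835 \cdot 10^{5}$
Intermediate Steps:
$p{\left(K,P \right)} = - \frac{21}{2}$ ($p{\left(K,P \right)} = -6 + \frac{\left(-1\right) 9}{2} = -6 + \frac{1}{2} \left(-9\right) = -6 - \frac{9}{2} = - \frac{21}{2}$)
$j = \frac{1}{3441057793}$ ($j = \frac{1}{414144 + \left(14 + \left(118 + 128\right) \left(-228 - \frac{21}{2}\right)\right)^{2}} = \frac{1}{414144 + \left(14 + 246 \left(- \frac{477}{2}\right)\right)^{2}} = \frac{1}{414144 + \left(14 - 58671\right)^{2}} = \frac{1}{414144 + \left(-58657\right)^{2}} = \frac{1}{414144 + 3440643649} = \frac{1}{3441057793} \approx 2.9061 \cdot 10^{-10}$)
$\frac{1}{\frac{1}{-45987 - 237489} + j} = \frac{1}{\frac{1}{-45987 - 237489} + \frac{1}{3441057793}} = \frac{1}{\frac{1}{-283476} + \frac{1}{3441057793}} = \frac{1}{- \frac{1}{283476} + \frac{1}{3441057793}} = \frac{1}{- \frac{3440774317}{975457298928468}} = - \frac{975457298928468}{3440774317}$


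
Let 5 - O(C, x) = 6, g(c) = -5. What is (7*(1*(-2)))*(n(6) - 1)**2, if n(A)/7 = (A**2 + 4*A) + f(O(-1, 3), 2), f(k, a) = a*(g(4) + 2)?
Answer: -1989806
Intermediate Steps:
O(C, x) = -1 (O(C, x) = 5 - 1*6 = 5 - 6 = -1)
f(k, a) = -3*a (f(k, a) = a*(-5 + 2) = a*(-3) = -3*a)
n(A) = -42 + 7*A**2 + 28*A (n(A) = 7*((A**2 + 4*A) - 3*2) = 7*((A**2 + 4*A) - 6) = 7*(-6 + A**2 + 4*A) = -42 + 7*A**2 + 28*A)
(7*(1*(-2)))*(n(6) - 1)**2 = (7*(1*(-2)))*((-42 + 7*6**2 + 28*6) - 1)**2 = (7*(-2))*((-42 + 7*36 + 168) - 1)**2 = -14*((-42 + 252 + 168) - 1)**2 = -14*(378 - 1)**2 = -14*377**2 = -14*142129 = -1989806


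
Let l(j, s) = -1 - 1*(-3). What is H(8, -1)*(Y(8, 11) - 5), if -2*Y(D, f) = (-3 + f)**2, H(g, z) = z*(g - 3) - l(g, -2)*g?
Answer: 777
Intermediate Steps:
l(j, s) = 2 (l(j, s) = -1 + 3 = 2)
H(g, z) = -2*g + z*(-3 + g) (H(g, z) = z*(g - 3) - 2*g = z*(-3 + g) - 2*g = -2*g + z*(-3 + g))
Y(D, f) = -(-3 + f)**2/2
H(8, -1)*(Y(8, 11) - 5) = (-3*(-1) - 2*8 + 8*(-1))*(-(-3 + 11)**2/2 - 5) = (3 - 16 - 8)*(-1/2*8**2 - 5) = -21*(-1/2*64 - 5) = -21*(-32 - 5) = -21*(-37) = 777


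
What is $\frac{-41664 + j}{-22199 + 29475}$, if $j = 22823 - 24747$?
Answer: $- \frac{641}{107} \approx -5.9907$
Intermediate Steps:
$j = -1924$
$\frac{-41664 + j}{-22199 + 29475} = \frac{-41664 - 1924}{-22199 + 29475} = - \frac{43588}{7276} = \left(-43588\right) \frac{1}{7276} = - \frac{641}{107}$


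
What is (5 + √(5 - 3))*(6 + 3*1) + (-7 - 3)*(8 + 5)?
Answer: -85 + 9*√2 ≈ -72.272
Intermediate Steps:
(5 + √(5 - 3))*(6 + 3*1) + (-7 - 3)*(8 + 5) = (5 + √2)*(6 + 3) - 10*13 = (5 + √2)*9 - 130 = (45 + 9*√2) - 130 = -85 + 9*√2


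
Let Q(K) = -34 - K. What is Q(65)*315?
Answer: -31185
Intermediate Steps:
Q(65)*315 = (-34 - 1*65)*315 = (-34 - 65)*315 = -99*315 = -31185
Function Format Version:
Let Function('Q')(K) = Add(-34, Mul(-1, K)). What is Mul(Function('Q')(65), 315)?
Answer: -31185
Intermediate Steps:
Mul(Function('Q')(65), 315) = Mul(Add(-34, Mul(-1, 65)), 315) = Mul(Add(-34, -65), 315) = Mul(-99, 315) = -31185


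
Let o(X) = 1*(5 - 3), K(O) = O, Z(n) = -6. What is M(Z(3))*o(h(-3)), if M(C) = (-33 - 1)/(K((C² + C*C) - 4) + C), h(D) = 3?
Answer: -34/31 ≈ -1.0968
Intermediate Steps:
o(X) = 2 (o(X) = 1*2 = 2)
M(C) = -34/(-4 + C + 2*C²) (M(C) = (-33 - 1)/(((C² + C*C) - 4) + C) = -34/(((C² + C²) - 4) + C) = -34/((2*C² - 4) + C) = -34/((-4 + 2*C²) + C) = -34/(-4 + C + 2*C²))
M(Z(3))*o(h(-3)) = -34/(-4 - 6 + 2*(-6)²)*2 = -34/(-4 - 6 + 2*36)*2 = -34/(-4 - 6 + 72)*2 = -34/62*2 = -34*1/62*2 = -17/31*2 = -34/31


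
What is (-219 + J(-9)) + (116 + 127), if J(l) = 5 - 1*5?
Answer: 24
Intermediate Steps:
J(l) = 0 (J(l) = 5 - 5 = 0)
(-219 + J(-9)) + (116 + 127) = (-219 + 0) + (116 + 127) = -219 + 243 = 24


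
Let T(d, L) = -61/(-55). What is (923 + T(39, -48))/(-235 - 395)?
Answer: -8471/5775 ≈ -1.4668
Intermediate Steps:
T(d, L) = 61/55 (T(d, L) = -61*(-1/55) = 61/55)
(923 + T(39, -48))/(-235 - 395) = (923 + 61/55)/(-235 - 395) = (50826/55)/(-630) = (50826/55)*(-1/630) = -8471/5775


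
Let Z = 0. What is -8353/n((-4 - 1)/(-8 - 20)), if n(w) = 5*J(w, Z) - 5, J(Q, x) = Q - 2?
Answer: 233884/395 ≈ 592.11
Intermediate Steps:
J(Q, x) = -2 + Q
n(w) = -15 + 5*w (n(w) = 5*(-2 + w) - 5 = (-10 + 5*w) - 5 = -15 + 5*w)
-8353/n((-4 - 1)/(-8 - 20)) = -8353/(-15 + 5*((-4 - 1)/(-8 - 20))) = -8353/(-15 + 5*(-5/(-28))) = -8353/(-15 + 5*(-5*(-1/28))) = -8353/(-15 + 5*(5/28)) = -8353/(-15 + 25/28) = -8353/(-395/28) = -8353*(-28)/395 = -1*(-233884/395) = 233884/395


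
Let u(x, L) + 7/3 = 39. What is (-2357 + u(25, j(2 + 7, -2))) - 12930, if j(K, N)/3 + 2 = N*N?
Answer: -45751/3 ≈ -15250.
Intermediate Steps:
j(K, N) = -6 + 3*N² (j(K, N) = -6 + 3*(N*N) = -6 + 3*N²)
u(x, L) = 110/3 (u(x, L) = -7/3 + 39 = 110/3)
(-2357 + u(25, j(2 + 7, -2))) - 12930 = (-2357 + 110/3) - 12930 = -6961/3 - 12930 = -45751/3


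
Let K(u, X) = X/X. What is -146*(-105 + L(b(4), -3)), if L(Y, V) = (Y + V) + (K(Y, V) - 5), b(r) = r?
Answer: 15768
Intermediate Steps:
K(u, X) = 1
L(Y, V) = -4 + V + Y (L(Y, V) = (Y + V) + (1 - 5) = (V + Y) - 4 = -4 + V + Y)
-146*(-105 + L(b(4), -3)) = -146*(-105 + (-4 - 3 + 4)) = -146*(-105 - 3) = -146*(-108) = 15768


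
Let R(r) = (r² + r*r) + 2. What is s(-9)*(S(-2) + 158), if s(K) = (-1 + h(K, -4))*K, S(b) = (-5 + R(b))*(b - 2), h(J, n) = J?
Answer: 12420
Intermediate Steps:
R(r) = 2 + 2*r² (R(r) = (r² + r²) + 2 = 2*r² + 2 = 2 + 2*r²)
S(b) = (-3 + 2*b²)*(-2 + b) (S(b) = (-5 + (2 + 2*b²))*(b - 2) = (-3 + 2*b²)*(-2 + b))
s(K) = K*(-1 + K) (s(K) = (-1 + K)*K = K*(-1 + K))
s(-9)*(S(-2) + 158) = (-9*(-1 - 9))*((6 - 4*(-2)² - 3*(-2) + 2*(-2)³) + 158) = (-9*(-10))*((6 - 4*4 + 6 + 2*(-8)) + 158) = 90*((6 - 16 + 6 - 16) + 158) = 90*(-20 + 158) = 90*138 = 12420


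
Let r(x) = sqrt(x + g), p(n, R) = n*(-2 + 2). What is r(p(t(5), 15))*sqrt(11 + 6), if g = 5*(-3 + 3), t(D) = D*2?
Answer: 0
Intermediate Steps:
t(D) = 2*D
g = 0 (g = 5*0 = 0)
p(n, R) = 0 (p(n, R) = n*0 = 0)
r(x) = sqrt(x) (r(x) = sqrt(x + 0) = sqrt(x))
r(p(t(5), 15))*sqrt(11 + 6) = sqrt(0)*sqrt(11 + 6) = 0*sqrt(17) = 0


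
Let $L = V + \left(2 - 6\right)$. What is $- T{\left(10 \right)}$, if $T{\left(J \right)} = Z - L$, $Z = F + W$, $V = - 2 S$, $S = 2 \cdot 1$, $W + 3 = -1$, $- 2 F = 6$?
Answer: $-1$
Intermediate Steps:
$F = -3$ ($F = \left(- \frac{1}{2}\right) 6 = -3$)
$W = -4$ ($W = -3 - 1 = -4$)
$S = 2$
$V = -4$ ($V = \left(-2\right) 2 = -4$)
$Z = -7$ ($Z = -3 - 4 = -7$)
$L = -8$ ($L = -4 + \left(2 - 6\right) = -4 - 4 = -8$)
$T{\left(J \right)} = 1$ ($T{\left(J \right)} = -7 - -8 = -7 + 8 = 1$)
$- T{\left(10 \right)} = \left(-1\right) 1 = -1$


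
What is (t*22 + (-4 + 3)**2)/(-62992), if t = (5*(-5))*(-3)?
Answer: -13/496 ≈ -0.026210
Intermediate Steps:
t = 75 (t = -25*(-3) = 75)
(t*22 + (-4 + 3)**2)/(-62992) = (75*22 + (-4 + 3)**2)/(-62992) = (1650 + (-1)**2)*(-1/62992) = (1650 + 1)*(-1/62992) = 1651*(-1/62992) = -13/496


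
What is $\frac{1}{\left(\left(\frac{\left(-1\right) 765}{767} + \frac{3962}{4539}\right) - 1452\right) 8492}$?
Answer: $- \frac{3481413}{42930840273244} \approx -8.1094 \cdot 10^{-8}$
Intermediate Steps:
$\frac{1}{\left(\left(\frac{\left(-1\right) 765}{767} + \frac{3962}{4539}\right) - 1452\right) 8492} = \frac{1}{\left(\left(-765\right) \frac{1}{767} + 3962 \cdot \frac{1}{4539}\right) - 1452} \cdot \frac{1}{8492} = \frac{1}{\left(- \frac{765}{767} + \frac{3962}{4539}\right) - 1452} \cdot \frac{1}{8492} = \frac{1}{- \frac{433481}{3481413} - 1452} \cdot \frac{1}{8492} = \frac{1}{- \frac{5055445157}{3481413}} \cdot \frac{1}{8492} = \left(- \frac{3481413}{5055445157}\right) \frac{1}{8492} = - \frac{3481413}{42930840273244}$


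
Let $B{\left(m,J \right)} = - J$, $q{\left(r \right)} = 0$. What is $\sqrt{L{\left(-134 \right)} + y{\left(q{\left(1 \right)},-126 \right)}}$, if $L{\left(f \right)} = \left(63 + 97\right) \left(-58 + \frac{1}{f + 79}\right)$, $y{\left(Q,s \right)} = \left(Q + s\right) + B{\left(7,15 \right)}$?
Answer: $\frac{i \sqrt{1140293}}{11} \approx 97.077 i$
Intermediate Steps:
$y{\left(Q,s \right)} = -15 + Q + s$ ($y{\left(Q,s \right)} = \left(Q + s\right) - 15 = -15 + Q + s$)
$L{\left(f \right)} = -9280 + \frac{160}{79 + f}$ ($L{\left(f \right)} = 160 \left(-58 + \frac{1}{79 + f}\right) = -9280 + \frac{160}{79 + f}$)
$\sqrt{L{\left(-134 \right)} + y{\left(q{\left(1 \right)},-126 \right)}} = \sqrt{\frac{160 \left(-4581 - -7772\right)}{79 - 134} - 141} = \sqrt{\frac{160 \left(-4581 + 7772\right)}{-55} - 141} = \sqrt{160 \left(- \frac{1}{55}\right) 3191 - 141} = \sqrt{- \frac{102112}{11} - 141} = \sqrt{- \frac{103663}{11}} = \frac{i \sqrt{1140293}}{11}$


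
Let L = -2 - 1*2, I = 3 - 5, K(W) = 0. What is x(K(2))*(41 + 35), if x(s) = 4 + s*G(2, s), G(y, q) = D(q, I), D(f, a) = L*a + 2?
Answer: 304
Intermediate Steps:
I = -2
L = -4 (L = -2 - 2 = -4)
D(f, a) = 2 - 4*a (D(f, a) = -4*a + 2 = 2 - 4*a)
G(y, q) = 10 (G(y, q) = 2 - 4*(-2) = 2 + 8 = 10)
x(s) = 4 + 10*s (x(s) = 4 + s*10 = 4 + 10*s)
x(K(2))*(41 + 35) = (4 + 10*0)*(41 + 35) = (4 + 0)*76 = 4*76 = 304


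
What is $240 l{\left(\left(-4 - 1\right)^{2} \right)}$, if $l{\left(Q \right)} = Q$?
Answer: $6000$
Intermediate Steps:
$240 l{\left(\left(-4 - 1\right)^{2} \right)} = 240 \left(-4 - 1\right)^{2} = 240 \left(-5\right)^{2} = 240 \cdot 25 = 6000$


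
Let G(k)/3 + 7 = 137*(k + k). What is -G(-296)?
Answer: 243333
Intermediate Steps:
G(k) = -21 + 822*k (G(k) = -21 + 3*(137*(k + k)) = -21 + 3*(137*(2*k)) = -21 + 3*(274*k) = -21 + 822*k)
-G(-296) = -(-21 + 822*(-296)) = -(-21 - 243312) = -1*(-243333) = 243333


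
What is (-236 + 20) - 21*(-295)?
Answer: 5979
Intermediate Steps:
(-236 + 20) - 21*(-295) = -216 + 6195 = 5979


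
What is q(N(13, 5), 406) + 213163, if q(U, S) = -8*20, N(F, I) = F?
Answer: 213003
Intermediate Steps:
q(U, S) = -160
q(N(13, 5), 406) + 213163 = -160 + 213163 = 213003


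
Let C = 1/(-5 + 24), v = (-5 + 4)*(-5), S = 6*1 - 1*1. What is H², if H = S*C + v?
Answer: 10000/361 ≈ 27.701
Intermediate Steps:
S = 5 (S = 6 - 1 = 5)
v = 5 (v = -1*(-5) = 5)
C = 1/19 ≈ 0.052632
H = 100/19 (H = 5*(1/19) + 5 = 5/19 + 5 = 100/19 ≈ 5.2632)
H² = (100/19)² = 10000/361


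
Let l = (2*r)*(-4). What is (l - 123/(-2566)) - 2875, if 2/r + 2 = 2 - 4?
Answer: -7366863/2566 ≈ -2871.0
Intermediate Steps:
r = -½ (r = 2/(-2 + (2 - 4)) = 2/(-2 - 2) = 2/(-4) = 2*(-¼) = -½ ≈ -0.50000)
l = 4 (l = (2*(-½))*(-4) = -1*(-4) = 4)
(l - 123/(-2566)) - 2875 = (4 - 123/(-2566)) - 2875 = (4 - 123*(-1/2566)) - 2875 = (4 + 123/2566) - 2875 = 10387/2566 - 2875 = -7366863/2566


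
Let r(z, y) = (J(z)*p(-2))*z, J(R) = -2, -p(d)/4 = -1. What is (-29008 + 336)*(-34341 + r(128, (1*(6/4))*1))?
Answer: 1013985280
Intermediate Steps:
p(d) = 4 (p(d) = -4*(-1) = 4)
r(z, y) = -8*z (r(z, y) = (-2*4)*z = -8*z)
(-29008 + 336)*(-34341 + r(128, (1*(6/4))*1)) = (-29008 + 336)*(-34341 - 8*128) = -28672*(-34341 - 1024) = -28672*(-35365) = 1013985280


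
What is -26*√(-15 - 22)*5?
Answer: -130*I*√37 ≈ -790.76*I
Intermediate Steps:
-26*√(-15 - 22)*5 = -26*I*√37*5 = -130*I*√37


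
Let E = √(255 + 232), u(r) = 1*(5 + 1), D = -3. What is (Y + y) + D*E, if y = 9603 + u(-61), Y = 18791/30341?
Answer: 291565460/30341 - 3*√487 ≈ 9543.4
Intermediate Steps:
Y = 18791/30341 (Y = 18791*(1/30341) = 18791/30341 ≈ 0.61933)
u(r) = 6 (u(r) = 1*6 = 6)
y = 9609 (y = 9603 + 6 = 9609)
E = √487 ≈ 22.068
(Y + y) + D*E = (18791/30341 + 9609) - 3*√487 = 291565460/30341 - 3*√487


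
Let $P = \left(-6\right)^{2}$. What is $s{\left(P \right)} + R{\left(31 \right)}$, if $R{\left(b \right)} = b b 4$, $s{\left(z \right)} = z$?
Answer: $3880$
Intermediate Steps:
$P = 36$
$R{\left(b \right)} = 4 b^{2}$ ($R{\left(b \right)} = b^{2} \cdot 4 = 4 b^{2}$)
$s{\left(P \right)} + R{\left(31 \right)} = 36 + 4 \cdot 31^{2} = 36 + 4 \cdot 961 = 36 + 3844 = 3880$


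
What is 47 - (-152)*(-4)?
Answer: -561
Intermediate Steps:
47 - (-152)*(-4) = 47 - 8*76 = 47 - 608 = -561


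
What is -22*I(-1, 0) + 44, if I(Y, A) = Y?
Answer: 66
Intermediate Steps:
-22*I(-1, 0) + 44 = -22*(-1) + 44 = 22 + 44 = 66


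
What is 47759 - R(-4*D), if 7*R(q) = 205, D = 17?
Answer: 334108/7 ≈ 47730.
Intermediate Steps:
R(q) = 205/7 (R(q) = (⅐)*205 = 205/7)
47759 - R(-4*D) = 47759 - 1*205/7 = 47759 - 205/7 = 334108/7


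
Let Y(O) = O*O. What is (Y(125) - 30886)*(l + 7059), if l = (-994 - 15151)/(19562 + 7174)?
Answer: -959984450273/8912 ≈ -1.0772e+8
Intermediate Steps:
Y(O) = O²
l = -16145/26736 ≈ -0.60387
(Y(125) - 30886)*(l + 7059) = (125² - 30886)*(-16145/26736 + 7059) = (15625 - 30886)*(188713279/26736) = -15261*188713279/26736 = -959984450273/8912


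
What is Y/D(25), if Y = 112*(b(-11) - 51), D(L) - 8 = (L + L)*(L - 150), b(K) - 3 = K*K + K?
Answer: -3472/3121 ≈ -1.1125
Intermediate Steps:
b(K) = 3 + K + K² (b(K) = 3 + (K*K + K) = 3 + (K² + K) = 3 + (K + K²) = 3 + K + K²)
D(L) = 8 + 2*L*(-150 + L) (D(L) = 8 + (L + L)*(L - 150) = 8 + (2*L)*(-150 + L) = 8 + 2*L*(-150 + L))
Y = 6944 (Y = 112*((3 - 11 + (-11)²) - 51) = 112*((3 - 11 + 121) - 51) = 112*(113 - 51) = 112*62 = 6944)
Y/D(25) = 6944/(8 - 300*25 + 2*25²) = 6944/(8 - 7500 + 2*625) = 6944/(8 - 7500 + 1250) = 6944/(-6242) = 6944*(-1/6242) = -3472/3121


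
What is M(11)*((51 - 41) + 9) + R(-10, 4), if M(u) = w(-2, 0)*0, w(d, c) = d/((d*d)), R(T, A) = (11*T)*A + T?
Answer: -450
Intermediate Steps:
R(T, A) = T + 11*A*T (R(T, A) = 11*A*T + T = T + 11*A*T)
w(d, c) = 1/d (w(d, c) = d/(d**2) = d/d**2 = 1/d)
M(u) = 0 (M(u) = 0/(-2) = -1/2*0 = 0)
M(11)*((51 - 41) + 9) + R(-10, 4) = 0*((51 - 41) + 9) - 10*(1 + 11*4) = 0*(10 + 9) - 10*(1 + 44) = 0*19 - 10*45 = 0 - 450 = -450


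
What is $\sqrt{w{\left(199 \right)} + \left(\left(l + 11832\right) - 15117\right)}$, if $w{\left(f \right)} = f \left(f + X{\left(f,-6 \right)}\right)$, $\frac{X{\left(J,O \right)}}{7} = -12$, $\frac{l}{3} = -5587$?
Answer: $\sqrt{2839} \approx 53.282$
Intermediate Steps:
$l = -16761$ ($l = 3 \left(-5587\right) = -16761$)
$X{\left(J,O \right)} = -84$ ($X{\left(J,O \right)} = 7 \left(-12\right) = -84$)
$w{\left(f \right)} = f \left(-84 + f\right)$ ($w{\left(f \right)} = f \left(f - 84\right) = f \left(-84 + f\right)$)
$\sqrt{w{\left(199 \right)} + \left(\left(l + 11832\right) - 15117\right)} = \sqrt{199 \left(-84 + 199\right) + \left(\left(-16761 + 11832\right) - 15117\right)} = \sqrt{199 \cdot 115 - 20046} = \sqrt{22885 - 20046} = \sqrt{2839}$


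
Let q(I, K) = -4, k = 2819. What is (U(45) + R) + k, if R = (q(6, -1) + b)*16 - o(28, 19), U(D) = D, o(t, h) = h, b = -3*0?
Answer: 2781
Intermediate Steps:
b = 0
R = -83 (R = (-4 + 0)*16 - 1*19 = -4*16 - 19 = -64 - 19 = -83)
(U(45) + R) + k = (45 - 83) + 2819 = -38 + 2819 = 2781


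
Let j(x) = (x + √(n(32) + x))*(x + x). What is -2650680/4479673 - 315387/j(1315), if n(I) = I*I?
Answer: -10567674993411/15471769176556 + 315387*√2339/4541710180 ≈ -0.67967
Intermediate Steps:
n(I) = I²
j(x) = 2*x*(x + √(1024 + x)) (j(x) = (x + √(32² + x))*(x + x) = (x + √(1024 + x))*(2*x) = 2*x*(x + √(1024 + x)))
-2650680/4479673 - 315387/j(1315) = -2650680/4479673 - 315387*1/(2630*(1315 + √(1024 + 1315))) = -2650680*1/4479673 - 315387*1/(2630*(1315 + √2339)) = -2650680/4479673 - 315387/(3458450 + 2630*√2339)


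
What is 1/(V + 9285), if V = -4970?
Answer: 1/4315 ≈ 0.00023175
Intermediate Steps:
1/(V + 9285) = 1/(-4970 + 9285) = 1/4315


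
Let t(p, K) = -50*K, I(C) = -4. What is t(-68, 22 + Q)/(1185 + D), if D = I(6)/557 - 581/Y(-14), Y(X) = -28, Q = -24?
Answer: 44560/537279 ≈ 0.082936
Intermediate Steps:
D = 46215/2228 (D = -4/557 - 581/(-28) = -4*1/557 - 581*(-1/28) = -4/557 + 83/4 = 46215/2228 ≈ 20.743)
t(-68, 22 + Q)/(1185 + D) = (-50*(22 - 24))/(1185 + 46215/2228) = (-50*(-2))/(2686395/2228) = (2228/2686395)*100 = 44560/537279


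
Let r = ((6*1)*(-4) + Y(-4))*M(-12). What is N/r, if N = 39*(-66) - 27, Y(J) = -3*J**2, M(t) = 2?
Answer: 289/16 ≈ 18.063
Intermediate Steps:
N = -2601 (N = -2574 - 27 = -2601)
r = -144 (r = ((6*1)*(-4) - 3*(-4)**2)*2 = (6*(-4) - 3*16)*2 = (-24 - 48)*2 = -72*2 = -144)
N/r = -2601/(-144) = -2601*(-1/144) = 289/16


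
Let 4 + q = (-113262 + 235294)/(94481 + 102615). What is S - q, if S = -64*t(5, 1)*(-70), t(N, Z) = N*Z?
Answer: 551952094/24637 ≈ 22403.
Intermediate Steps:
S = 22400 (S = -320*(-70) = 22400)
q = -83294/24637 (q = -4 + (-113262 + 235294)/(94481 + 102615) = -4 + 122032/197096 = -4 + 122032*(1/197096) = -4 + 15254/24637 = -83294/24637 ≈ -3.3809)
S - q = 22400 - 1*(-83294/24637) = 22400 + 83294/24637 = 551952094/24637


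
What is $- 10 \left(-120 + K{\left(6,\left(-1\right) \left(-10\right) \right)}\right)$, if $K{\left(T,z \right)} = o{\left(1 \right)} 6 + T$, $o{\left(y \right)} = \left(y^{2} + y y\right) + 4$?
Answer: $780$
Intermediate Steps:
$o{\left(y \right)} = 4 + 2 y^{2}$ ($o{\left(y \right)} = \left(y^{2} + y^{2}\right) + 4 = 2 y^{2} + 4 = 4 + 2 y^{2}$)
$K{\left(T,z \right)} = 36 + T$ ($K{\left(T,z \right)} = \left(4 + 2 \cdot 1^{2}\right) 6 + T = \left(4 + 2 \cdot 1\right) 6 + T = \left(4 + 2\right) 6 + T = 6 \cdot 6 + T = 36 + T$)
$- 10 \left(-120 + K{\left(6,\left(-1\right) \left(-10\right) \right)}\right) = - 10 \left(-120 + \left(36 + 6\right)\right) = - 10 \left(-120 + 42\right) = \left(-10\right) \left(-78\right) = 780$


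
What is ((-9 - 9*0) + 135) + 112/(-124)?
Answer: 3878/31 ≈ 125.10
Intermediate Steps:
((-9 - 9*0) + 135) + 112/(-124) = ((-9 + 0) + 135) + 112*(-1/124) = (-9 + 135) - 28/31 = 126 - 28/31 = 3878/31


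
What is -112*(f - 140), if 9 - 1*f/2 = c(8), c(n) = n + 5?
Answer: 16576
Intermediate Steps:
c(n) = 5 + n
f = -8 (f = 18 - 2*(5 + 8) = 18 - 2*13 = 18 - 26 = -8)
-112*(f - 140) = -112*(-8 - 140) = -112*(-148) = 16576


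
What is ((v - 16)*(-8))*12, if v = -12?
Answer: 2688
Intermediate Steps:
((v - 16)*(-8))*12 = ((-12 - 16)*(-8))*12 = -28*(-8)*12 = 224*12 = 2688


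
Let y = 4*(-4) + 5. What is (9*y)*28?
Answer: -2772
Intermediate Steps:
y = -11 (y = -16 + 5 = -11)
(9*y)*28 = (9*(-11))*28 = -99*28 = -2772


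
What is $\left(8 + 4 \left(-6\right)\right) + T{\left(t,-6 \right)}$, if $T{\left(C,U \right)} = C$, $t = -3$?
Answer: $-19$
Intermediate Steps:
$\left(8 + 4 \left(-6\right)\right) + T{\left(t,-6 \right)} = \left(8 + 4 \left(-6\right)\right) - 3 = \left(8 - 24\right) - 3 = -16 - 3 = -19$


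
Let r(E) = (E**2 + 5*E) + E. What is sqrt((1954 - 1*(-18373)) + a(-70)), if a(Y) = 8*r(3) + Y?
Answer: sqrt(20473) ≈ 143.08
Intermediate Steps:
r(E) = E**2 + 6*E
a(Y) = 216 + Y (a(Y) = 8*(3*(6 + 3)) + Y = 8*(3*9) + Y = 8*27 + Y = 216 + Y)
sqrt((1954 - 1*(-18373)) + a(-70)) = sqrt((1954 - 1*(-18373)) + (216 - 70)) = sqrt((1954 + 18373) + 146) = sqrt(20327 + 146) = sqrt(20473)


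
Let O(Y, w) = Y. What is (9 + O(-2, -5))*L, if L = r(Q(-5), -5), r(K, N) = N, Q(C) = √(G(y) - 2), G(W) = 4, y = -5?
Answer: -35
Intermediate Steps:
Q(C) = √2 (Q(C) = √(4 - 2) = √2)
L = -5
(9 + O(-2, -5))*L = (9 - 2)*(-5) = 7*(-5) = -35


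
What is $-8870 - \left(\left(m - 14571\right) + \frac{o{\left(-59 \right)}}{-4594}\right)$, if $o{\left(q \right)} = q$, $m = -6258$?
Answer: $\frac{54939587}{4594} \approx 11959.0$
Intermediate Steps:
$-8870 - \left(\left(m - 14571\right) + \frac{o{\left(-59 \right)}}{-4594}\right) = -8870 - \left(\left(-6258 - 14571\right) - \frac{59}{-4594}\right) = -8870 - \left(-20829 - - \frac{59}{4594}\right) = -8870 - \left(-20829 + \frac{59}{4594}\right) = -8870 - - \frac{95688367}{4594} = -8870 + \frac{95688367}{4594} = \frac{54939587}{4594}$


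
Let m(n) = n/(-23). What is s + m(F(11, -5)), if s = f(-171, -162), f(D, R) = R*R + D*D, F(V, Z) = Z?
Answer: 1276160/23 ≈ 55485.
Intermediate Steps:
m(n) = -n/23 (m(n) = n*(-1/23) = -n/23)
f(D, R) = D² + R² (f(D, R) = R² + D² = D² + R²)
s = 55485 (s = (-171)² + (-162)² = 29241 + 26244 = 55485)
s + m(F(11, -5)) = 55485 - 1/23*(-5) = 55485 + 5/23 = 1276160/23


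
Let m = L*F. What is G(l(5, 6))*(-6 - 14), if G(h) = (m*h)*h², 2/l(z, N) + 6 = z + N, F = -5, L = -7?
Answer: -224/5 ≈ -44.800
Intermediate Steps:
l(z, N) = 2/(-6 + N + z) (l(z, N) = 2/(-6 + (z + N)) = 2/(-6 + (N + z)) = 2/(-6 + N + z))
m = 35 (m = -7*(-5) = 35)
G(h) = 35*h³ (G(h) = (35*h)*h² = 35*h³)
G(l(5, 6))*(-6 - 14) = (35*(2/(-6 + 6 + 5))³)*(-6 - 14) = (35*(2/5)³)*(-20) = (35*(2*(⅕))³)*(-20) = (35*(⅖)³)*(-20) = (35*(8/125))*(-20) = (56/25)*(-20) = -224/5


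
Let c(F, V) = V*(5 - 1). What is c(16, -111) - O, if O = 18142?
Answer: -18586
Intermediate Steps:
c(F, V) = 4*V (c(F, V) = V*4 = 4*V)
c(16, -111) - O = 4*(-111) - 1*18142 = -444 - 18142 = -18586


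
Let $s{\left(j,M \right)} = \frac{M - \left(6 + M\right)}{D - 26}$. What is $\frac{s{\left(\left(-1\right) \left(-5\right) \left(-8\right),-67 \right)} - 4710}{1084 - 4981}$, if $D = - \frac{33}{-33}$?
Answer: $\frac{39248}{32475} \approx 1.2086$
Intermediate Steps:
$D = 1$ ($D = \left(-33\right) \left(- \frac{1}{33}\right) = 1$)
$s{\left(j,M \right)} = \frac{6}{25}$ ($s{\left(j,M \right)} = \frac{M - \left(6 + M\right)}{1 - 26} = - \frac{6}{-25} = \left(-6\right) \left(- \frac{1}{25}\right) = \frac{6}{25}$)
$\frac{s{\left(\left(-1\right) \left(-5\right) \left(-8\right),-67 \right)} - 4710}{1084 - 4981} = \frac{\frac{6}{25} - 4710}{1084 - 4981} = - \frac{117744}{25 \left(-3897\right)} = \left(- \frac{117744}{25}\right) \left(- \frac{1}{3897}\right) = \frac{39248}{32475}$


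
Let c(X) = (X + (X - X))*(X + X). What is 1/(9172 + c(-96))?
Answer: 1/27604 ≈ 3.6227e-5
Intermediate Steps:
c(X) = 2*X² (c(X) = (X + 0)*(2*X) = X*(2*X) = 2*X²)
1/(9172 + c(-96)) = 1/(9172 + 2*(-96)²) = 1/(9172 + 2*9216) = 1/(9172 + 18432) = 1/27604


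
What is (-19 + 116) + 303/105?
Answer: 3496/35 ≈ 99.886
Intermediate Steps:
(-19 + 116) + 303/105 = 97 + 303*(1/105) = 97 + 101/35 = 3496/35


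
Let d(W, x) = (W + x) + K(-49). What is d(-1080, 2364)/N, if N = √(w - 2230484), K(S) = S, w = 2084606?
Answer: -1235*I*√145878/145878 ≈ -3.2335*I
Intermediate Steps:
N = I*√145878 (N = √(2084606 - 2230484) = √(-145878) = I*√145878 ≈ 381.94*I)
d(W, x) = -49 + W + x (d(W, x) = (W + x) - 49 = -49 + W + x)
d(-1080, 2364)/N = (-49 - 1080 + 2364)/((I*√145878)) = 1235*(-I*√145878/145878) = -1235*I*√145878/145878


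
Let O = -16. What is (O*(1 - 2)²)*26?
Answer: -416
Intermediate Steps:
(O*(1 - 2)²)*26 = -16*(1 - 2)²*26 = -16*(-1)²*26 = -16*1*26 = -16*26 = -416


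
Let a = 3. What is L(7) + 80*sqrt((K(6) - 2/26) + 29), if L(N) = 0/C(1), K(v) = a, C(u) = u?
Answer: 80*sqrt(5395)/13 ≈ 452.00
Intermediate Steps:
K(v) = 3
L(N) = 0 (L(N) = 0/1 = 0*1 = 0)
L(7) + 80*sqrt((K(6) - 2/26) + 29) = 0 + 80*sqrt((3 - 2/26) + 29) = 0 + 80*sqrt((3 - 2*1/26) + 29) = 0 + 80*sqrt((3 - 1/13) + 29) = 0 + 80*sqrt(38/13 + 29) = 0 + 80*sqrt(415/13) = 0 + 80*(sqrt(5395)/13) = 0 + 80*sqrt(5395)/13 = 80*sqrt(5395)/13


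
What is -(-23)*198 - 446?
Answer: 4108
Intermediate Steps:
-(-23)*198 - 446 = -23*(-198) - 446 = 4554 - 446 = 4108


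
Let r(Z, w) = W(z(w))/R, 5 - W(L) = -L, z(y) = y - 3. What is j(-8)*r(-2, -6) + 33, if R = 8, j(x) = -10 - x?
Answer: 34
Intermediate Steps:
z(y) = -3 + y
W(L) = 5 + L (W(L) = 5 - (-1)*L = 5 + L)
r(Z, w) = ¼ + w/8 (r(Z, w) = (5 + (-3 + w))/8 = (2 + w)*(⅛) = ¼ + w/8)
j(-8)*r(-2, -6) + 33 = (-10 - 1*(-8))*(¼ + (⅛)*(-6)) + 33 = (-10 + 8)*(¼ - ¾) + 33 = -2*(-½) + 33 = 1 + 33 = 34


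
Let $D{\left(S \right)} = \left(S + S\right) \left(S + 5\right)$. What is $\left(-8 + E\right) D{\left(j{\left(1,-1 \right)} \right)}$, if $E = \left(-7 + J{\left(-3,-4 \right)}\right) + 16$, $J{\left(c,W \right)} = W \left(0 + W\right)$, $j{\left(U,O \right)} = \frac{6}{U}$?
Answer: $2244$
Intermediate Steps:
$J{\left(c,W \right)} = W^{2}$ ($J{\left(c,W \right)} = W W = W^{2}$)
$D{\left(S \right)} = 2 S \left(5 + S\right)$
$E = 25$ ($E = \left(-7 + \left(-4\right)^{2}\right) + 16 = \left(-7 + 16\right) + 16 = 9 + 16 = 25$)
$\left(-8 + E\right) D{\left(j{\left(1,-1 \right)} \right)} = \left(-8 + 25\right) 2 \cdot \frac{6}{1} \left(5 + \frac{6}{1}\right) = 17 \cdot 2 \cdot 6 \cdot 1 \left(5 + 6 \cdot 1\right) = 17 \cdot 2 \cdot 6 \left(5 + 6\right) = 17 \cdot 2 \cdot 6 \cdot 11 = 17 \cdot 132 = 2244$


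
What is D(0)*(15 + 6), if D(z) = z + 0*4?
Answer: 0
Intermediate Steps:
D(z) = z (D(z) = z + 0 = z)
D(0)*(15 + 6) = 0*(15 + 6) = 0*21 = 0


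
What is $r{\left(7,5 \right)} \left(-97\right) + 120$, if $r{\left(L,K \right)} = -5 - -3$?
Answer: $314$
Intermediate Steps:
$r{\left(L,K \right)} = -2$ ($r{\left(L,K \right)} = -5 + 3 = -2$)
$r{\left(7,5 \right)} \left(-97\right) + 120 = \left(-2\right) \left(-97\right) + 120 = 194 + 120 = 314$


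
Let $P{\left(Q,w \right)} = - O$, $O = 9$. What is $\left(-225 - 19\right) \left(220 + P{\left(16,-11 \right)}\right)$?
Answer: $-51484$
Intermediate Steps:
$P{\left(Q,w \right)} = -9$ ($P{\left(Q,w \right)} = \left(-1\right) 9 = -9$)
$\left(-225 - 19\right) \left(220 + P{\left(16,-11 \right)}\right) = \left(-225 - 19\right) \left(220 - 9\right) = \left(-244\right) 211 = -51484$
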